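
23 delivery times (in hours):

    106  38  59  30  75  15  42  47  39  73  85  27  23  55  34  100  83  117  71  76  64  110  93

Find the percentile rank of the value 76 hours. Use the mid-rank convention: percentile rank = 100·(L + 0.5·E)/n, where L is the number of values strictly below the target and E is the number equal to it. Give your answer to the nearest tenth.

Sorted: 15, 23, 27, 30, 34, 38, 39, 42, 47, 55, 59, 64, 71, 73, 75, 76, 83, 85, 93, 100, 106, 110, 117.
Count below 76: L = 15; count equal: E = 1; n = 23.
Percentile rank = 100·(15 + 0.5·1)/23 = 100·15.5/23 = 67.39.

67.4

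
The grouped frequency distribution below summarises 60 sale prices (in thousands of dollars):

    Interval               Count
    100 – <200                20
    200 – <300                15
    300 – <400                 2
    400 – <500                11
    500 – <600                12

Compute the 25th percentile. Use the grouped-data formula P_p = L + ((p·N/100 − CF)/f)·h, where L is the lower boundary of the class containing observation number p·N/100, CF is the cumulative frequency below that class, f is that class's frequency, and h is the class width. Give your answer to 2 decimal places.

N = 60; target position k = 25/100 · 60 = 15.
Cumulative frequencies: 20, 35, 37, 48, 60.
Observation 15 falls in the class 100 – <200.
L = 100, CF = 0, f = 20, h = 100.
P25 = 100 + ((15 − 0)/20)·100 = 100 + 75 = 175.

175.00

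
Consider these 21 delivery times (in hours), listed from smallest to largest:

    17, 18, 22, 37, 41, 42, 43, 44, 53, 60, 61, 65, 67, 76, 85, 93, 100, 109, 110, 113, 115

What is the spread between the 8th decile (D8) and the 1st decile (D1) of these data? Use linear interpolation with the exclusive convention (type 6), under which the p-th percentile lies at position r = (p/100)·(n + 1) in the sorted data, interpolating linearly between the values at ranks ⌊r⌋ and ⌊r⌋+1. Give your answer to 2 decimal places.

86.60

n = 21.
P10: r = 2.2; ranks 2–3 are 18, 22; interpolating gives 18.8.
P80: r = 17.6; ranks 17–18 are 100, 109; interpolating gives 105.4.
Difference: 105.4 − 18.8 = 86.6.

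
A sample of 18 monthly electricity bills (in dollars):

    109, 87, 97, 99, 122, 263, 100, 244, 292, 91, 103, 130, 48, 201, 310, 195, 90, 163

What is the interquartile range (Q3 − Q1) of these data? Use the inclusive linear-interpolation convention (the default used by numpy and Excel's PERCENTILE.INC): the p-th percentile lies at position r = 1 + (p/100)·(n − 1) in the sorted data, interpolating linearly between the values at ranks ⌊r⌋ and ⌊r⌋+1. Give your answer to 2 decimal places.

102.00

Sorted: 48, 87, 90, 91, 97, 99, 100, 103, 109, 122, 130, 163, 195, 201, 244, 263, 292, 310.
n = 18.
P25: r = 5.25; ranks 5–6 are 97, 99; interpolating gives 97.5.
P75: r = 13.75; ranks 13–14 are 195, 201; interpolating gives 199.5.
Difference: 199.5 − 97.5 = 102.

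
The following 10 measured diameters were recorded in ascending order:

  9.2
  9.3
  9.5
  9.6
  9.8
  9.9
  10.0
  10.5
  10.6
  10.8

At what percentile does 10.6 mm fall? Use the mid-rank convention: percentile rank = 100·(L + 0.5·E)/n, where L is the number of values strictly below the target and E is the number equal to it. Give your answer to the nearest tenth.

85.0

Count below 10.6: L = 8; count equal: E = 1; n = 10.
Percentile rank = 100·(8 + 0.5·1)/10 = 100·8.5/10 = 85.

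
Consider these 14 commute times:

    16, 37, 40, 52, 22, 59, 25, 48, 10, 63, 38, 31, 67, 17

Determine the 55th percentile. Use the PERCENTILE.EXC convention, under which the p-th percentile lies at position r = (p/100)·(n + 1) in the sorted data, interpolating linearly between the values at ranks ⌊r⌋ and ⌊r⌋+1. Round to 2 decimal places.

Sorted: 10, 16, 17, 22, 25, 31, 37, 38, 40, 48, 52, 59, 63, 67.
n = 14.
r = (55/100)·(14 + 1) = 8.25.
Rank 8 is 38 and rank 9 is 40.
Interpolate: 38 + 0.25·(40 − 38) = 38 + 0.25·2 = 38.5.

38.50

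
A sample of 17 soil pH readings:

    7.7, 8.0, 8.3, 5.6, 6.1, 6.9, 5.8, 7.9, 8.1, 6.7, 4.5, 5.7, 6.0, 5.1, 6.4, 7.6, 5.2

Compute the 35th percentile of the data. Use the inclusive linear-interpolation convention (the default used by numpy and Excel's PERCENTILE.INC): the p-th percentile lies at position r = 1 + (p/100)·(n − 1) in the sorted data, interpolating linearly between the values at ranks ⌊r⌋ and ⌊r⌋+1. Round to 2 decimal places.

5.92

Sorted: 4.5, 5.1, 5.2, 5.6, 5.7, 5.8, 6.0, 6.1, 6.4, 6.7, 6.9, 7.6, 7.7, 7.9, 8.0, 8.1, 8.3.
n = 17.
r = 1 + (35/100)·(17 − 1) = 1 + 5.6 = 6.6.
Rank 6 is 5.8 and rank 7 is 6.0.
Interpolate: 5.8 + 0.6·(6.0 − 5.8) = 5.8 + 0.6·0.2 = 5.92.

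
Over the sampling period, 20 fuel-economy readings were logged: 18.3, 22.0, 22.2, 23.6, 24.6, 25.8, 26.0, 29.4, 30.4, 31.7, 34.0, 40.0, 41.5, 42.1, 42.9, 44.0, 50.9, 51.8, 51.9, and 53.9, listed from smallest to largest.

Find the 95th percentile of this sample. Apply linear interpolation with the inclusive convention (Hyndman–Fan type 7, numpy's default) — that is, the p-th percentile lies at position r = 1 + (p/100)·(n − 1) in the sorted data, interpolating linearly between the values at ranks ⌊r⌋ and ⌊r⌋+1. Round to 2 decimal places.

52.00

n = 20.
r = 1 + (95/100)·(20 − 1) = 1 + 18.05 = 19.05.
Rank 19 is 51.9 and rank 20 is 53.9.
Interpolate: 51.9 + 0.05·(53.9 − 51.9) = 51.9 + 0.05·2 = 52.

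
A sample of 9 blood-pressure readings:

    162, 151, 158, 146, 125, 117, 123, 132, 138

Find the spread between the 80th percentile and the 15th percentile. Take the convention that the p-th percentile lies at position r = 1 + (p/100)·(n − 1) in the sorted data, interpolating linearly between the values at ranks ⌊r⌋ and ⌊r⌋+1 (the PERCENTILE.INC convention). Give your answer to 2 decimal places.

30.40

Sorted: 117, 123, 125, 132, 138, 146, 151, 158, 162.
n = 9.
P15: r = 2.2; ranks 2–3 are 123, 125; interpolating gives 123.4.
P80: r = 7.4; ranks 7–8 are 151, 158; interpolating gives 153.8.
Difference: 153.8 − 123.4 = 30.4.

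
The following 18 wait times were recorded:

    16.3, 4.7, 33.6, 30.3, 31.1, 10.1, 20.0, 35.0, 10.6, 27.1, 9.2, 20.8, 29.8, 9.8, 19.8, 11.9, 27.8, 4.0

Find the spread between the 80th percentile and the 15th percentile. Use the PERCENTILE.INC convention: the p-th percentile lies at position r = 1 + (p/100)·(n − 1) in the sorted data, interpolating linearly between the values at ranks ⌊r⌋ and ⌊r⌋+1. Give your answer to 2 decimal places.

Sorted: 4.0, 4.7, 9.2, 9.8, 10.1, 10.6, 11.9, 16.3, 19.8, 20.0, 20.8, 27.1, 27.8, 29.8, 30.3, 31.1, 33.6, 35.0.
n = 18.
P15: r = 3.55; ranks 3–4 are 9.2, 9.8; interpolating gives 9.53.
P80: r = 14.6; ranks 14–15 are 29.8, 30.3; interpolating gives 30.1.
Difference: 30.1 − 9.53 = 20.57.

20.57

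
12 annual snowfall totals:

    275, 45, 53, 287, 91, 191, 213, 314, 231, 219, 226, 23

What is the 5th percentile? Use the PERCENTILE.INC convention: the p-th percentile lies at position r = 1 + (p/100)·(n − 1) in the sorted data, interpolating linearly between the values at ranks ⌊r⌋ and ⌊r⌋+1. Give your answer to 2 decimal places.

Sorted: 23, 45, 53, 91, 191, 213, 219, 226, 231, 275, 287, 314.
n = 12.
r = 1 + (5/100)·(12 − 1) = 1 + 0.55 = 1.55.
Rank 1 is 23 and rank 2 is 45.
Interpolate: 23 + 0.55·(45 − 23) = 23 + 0.55·22 = 35.1.

35.10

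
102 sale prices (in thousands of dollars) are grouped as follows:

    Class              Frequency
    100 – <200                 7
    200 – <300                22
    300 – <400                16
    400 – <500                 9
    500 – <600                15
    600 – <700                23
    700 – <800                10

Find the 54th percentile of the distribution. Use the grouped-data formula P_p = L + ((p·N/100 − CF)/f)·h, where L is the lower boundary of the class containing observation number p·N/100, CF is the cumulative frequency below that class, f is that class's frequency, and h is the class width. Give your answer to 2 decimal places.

507.20

N = 102; target position k = 54/100 · 102 = 55.08.
Cumulative frequencies: 7, 29, 45, 54, 69, 92, 102.
Observation 55.08 falls in the class 500 – <600.
L = 500, CF = 54, f = 15, h = 100.
P54 = 500 + ((55.08 − 54)/15)·100 = 500 + 7.2 = 507.2.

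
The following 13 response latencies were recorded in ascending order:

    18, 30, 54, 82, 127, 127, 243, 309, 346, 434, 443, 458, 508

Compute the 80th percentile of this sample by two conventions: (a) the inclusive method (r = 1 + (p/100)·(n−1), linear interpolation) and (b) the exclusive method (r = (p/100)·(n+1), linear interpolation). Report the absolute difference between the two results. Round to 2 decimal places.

n = 13.
(a) r = 10.6; between ranks 10 (434) and 11 (443): 439.4.
(b) r = 11.2; between ranks 11 (443) and 12 (458): 446.
|439.4 − 446| = 6.6.

6.60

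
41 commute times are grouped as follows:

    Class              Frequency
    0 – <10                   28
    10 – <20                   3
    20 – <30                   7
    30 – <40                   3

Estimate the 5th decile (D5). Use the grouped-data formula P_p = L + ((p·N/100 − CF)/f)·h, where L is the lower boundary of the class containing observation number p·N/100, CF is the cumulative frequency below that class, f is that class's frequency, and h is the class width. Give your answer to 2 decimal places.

7.32

N = 41; target position k = 50/100 · 41 = 20.5.
Cumulative frequencies: 28, 31, 38, 41.
Observation 20.5 falls in the class 0 – <10.
L = 0, CF = 0, f = 28, h = 10.
P50 = 0 + ((20.5 − 0)/28)·10 = 0 + 7.32143 = 7.32143.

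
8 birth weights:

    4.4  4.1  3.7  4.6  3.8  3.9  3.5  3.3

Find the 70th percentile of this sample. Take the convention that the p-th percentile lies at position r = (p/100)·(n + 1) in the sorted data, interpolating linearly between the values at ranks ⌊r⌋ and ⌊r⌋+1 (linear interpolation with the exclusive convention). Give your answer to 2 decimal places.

4.19

Sorted: 3.3, 3.5, 3.7, 3.8, 3.9, 4.1, 4.4, 4.6.
n = 8.
r = (70/100)·(8 + 1) = 6.3.
Rank 6 is 4.1 and rank 7 is 4.4.
Interpolate: 4.1 + 0.3·(4.4 − 4.1) = 4.1 + 0.3·0.3 = 4.19.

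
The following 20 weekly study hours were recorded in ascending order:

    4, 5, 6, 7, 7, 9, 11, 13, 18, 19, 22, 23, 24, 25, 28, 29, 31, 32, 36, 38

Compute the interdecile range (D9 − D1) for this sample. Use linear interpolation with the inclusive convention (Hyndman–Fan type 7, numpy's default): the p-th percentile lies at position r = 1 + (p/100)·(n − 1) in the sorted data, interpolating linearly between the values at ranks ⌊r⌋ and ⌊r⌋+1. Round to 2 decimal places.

n = 20.
P10: r = 2.9; ranks 2–3 are 5, 6; interpolating gives 5.9.
P90: r = 18.1; ranks 18–19 are 32, 36; interpolating gives 32.4.
Difference: 32.4 − 5.9 = 26.5.

26.50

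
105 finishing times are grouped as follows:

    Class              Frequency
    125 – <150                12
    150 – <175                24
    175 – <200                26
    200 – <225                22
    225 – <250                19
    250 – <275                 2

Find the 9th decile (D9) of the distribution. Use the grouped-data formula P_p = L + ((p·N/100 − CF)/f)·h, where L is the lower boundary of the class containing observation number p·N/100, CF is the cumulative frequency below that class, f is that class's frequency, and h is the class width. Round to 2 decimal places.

N = 105; target position k = 90/100 · 105 = 94.5.
Cumulative frequencies: 12, 36, 62, 84, 103, 105.
Observation 94.5 falls in the class 225 – <250.
L = 225, CF = 84, f = 19, h = 25.
P90 = 225 + ((94.5 − 84)/19)·25 = 225 + 13.8158 = 238.816.

238.82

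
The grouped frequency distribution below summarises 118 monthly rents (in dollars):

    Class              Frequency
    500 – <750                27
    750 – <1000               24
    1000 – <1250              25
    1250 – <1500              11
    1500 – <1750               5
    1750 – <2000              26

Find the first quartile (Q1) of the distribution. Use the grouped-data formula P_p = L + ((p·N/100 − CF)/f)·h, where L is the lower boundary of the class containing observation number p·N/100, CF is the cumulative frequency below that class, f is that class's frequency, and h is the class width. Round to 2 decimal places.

776.04

N = 118; target position k = 25/100 · 118 = 29.5.
Cumulative frequencies: 27, 51, 76, 87, 92, 118.
Observation 29.5 falls in the class 750 – <1000.
L = 750, CF = 27, f = 24, h = 250.
P25 = 750 + ((29.5 − 27)/24)·250 = 750 + 26.0417 = 776.042.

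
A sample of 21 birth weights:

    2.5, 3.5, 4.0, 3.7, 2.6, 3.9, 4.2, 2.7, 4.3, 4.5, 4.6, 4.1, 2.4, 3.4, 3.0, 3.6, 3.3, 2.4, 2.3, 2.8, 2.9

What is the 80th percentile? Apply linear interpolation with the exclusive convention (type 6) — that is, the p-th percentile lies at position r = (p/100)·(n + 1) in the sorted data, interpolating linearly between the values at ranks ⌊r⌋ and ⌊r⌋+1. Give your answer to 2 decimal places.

4.16

Sorted: 2.3, 2.4, 2.4, 2.5, 2.6, 2.7, 2.8, 2.9, 3.0, 3.3, 3.4, 3.5, 3.6, 3.7, 3.9, 4.0, 4.1, 4.2, 4.3, 4.5, 4.6.
n = 21.
r = (80/100)·(21 + 1) = 17.6.
Rank 17 is 4.1 and rank 18 is 4.2.
Interpolate: 4.1 + 0.6·(4.2 − 4.1) = 4.1 + 0.6·0.1 = 4.16.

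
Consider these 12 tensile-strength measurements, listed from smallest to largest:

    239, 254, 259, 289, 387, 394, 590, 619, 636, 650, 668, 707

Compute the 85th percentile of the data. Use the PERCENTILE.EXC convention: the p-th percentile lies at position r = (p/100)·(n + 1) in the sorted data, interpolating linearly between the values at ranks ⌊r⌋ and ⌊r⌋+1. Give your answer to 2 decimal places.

n = 12.
r = (85/100)·(12 + 1) = 11.05.
Rank 11 is 668 and rank 12 is 707.
Interpolate: 668 + 0.05·(707 − 668) = 668 + 0.05·39 = 669.95.

669.95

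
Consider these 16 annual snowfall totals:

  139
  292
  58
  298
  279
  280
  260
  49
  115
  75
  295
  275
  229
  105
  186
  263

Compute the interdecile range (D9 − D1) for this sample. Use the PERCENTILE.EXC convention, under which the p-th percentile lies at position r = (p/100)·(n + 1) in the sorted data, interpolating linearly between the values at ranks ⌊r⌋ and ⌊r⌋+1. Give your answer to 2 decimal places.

240.60

Sorted: 49, 58, 75, 105, 115, 139, 186, 229, 260, 263, 275, 279, 280, 292, 295, 298.
n = 16.
P10: r = 1.7; ranks 1–2 are 49, 58; interpolating gives 55.3.
P90: r = 15.3; ranks 15–16 are 295, 298; interpolating gives 295.9.
Difference: 295.9 − 55.3 = 240.6.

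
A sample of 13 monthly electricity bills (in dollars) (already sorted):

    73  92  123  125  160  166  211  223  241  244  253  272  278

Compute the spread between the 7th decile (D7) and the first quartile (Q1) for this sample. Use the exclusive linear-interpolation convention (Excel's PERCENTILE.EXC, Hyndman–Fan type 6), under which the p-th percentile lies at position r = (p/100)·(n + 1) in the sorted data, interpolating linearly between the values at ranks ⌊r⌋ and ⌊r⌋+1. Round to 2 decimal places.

119.40

n = 13.
P25: r = 3.5; ranks 3–4 are 123, 125; interpolating gives 124.
P70: r = 9.8; ranks 9–10 are 241, 244; interpolating gives 243.4.
Difference: 243.4 − 124 = 119.4.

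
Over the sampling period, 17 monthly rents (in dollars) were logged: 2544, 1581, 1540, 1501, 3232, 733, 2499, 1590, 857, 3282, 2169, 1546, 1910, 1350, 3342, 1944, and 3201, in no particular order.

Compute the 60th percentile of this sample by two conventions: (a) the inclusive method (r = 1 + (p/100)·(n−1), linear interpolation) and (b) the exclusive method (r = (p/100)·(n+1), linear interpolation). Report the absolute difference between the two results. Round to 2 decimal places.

45.00

Sorted: 733, 857, 1350, 1501, 1540, 1546, 1581, 1590, 1910, 1944, 2169, 2499, 2544, 3201, 3232, 3282, 3342.
n = 17.
(a) r = 10.6; between ranks 10 (1944) and 11 (2169): 2079.
(b) r = 10.8; between ranks 10 (1944) and 11 (2169): 2124.
|2079 − 2124| = 45.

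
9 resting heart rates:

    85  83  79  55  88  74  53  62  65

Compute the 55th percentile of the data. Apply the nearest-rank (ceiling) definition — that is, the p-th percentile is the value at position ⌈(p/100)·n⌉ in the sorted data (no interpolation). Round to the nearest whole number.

Sorted: 53, 55, 62, 65, 74, 79, 83, 85, 88.
n = 9.
Position = ⌈55/100 · 9⌉ = ⌈4.95⌉ = 5.
The value at rank 5 is 74.

74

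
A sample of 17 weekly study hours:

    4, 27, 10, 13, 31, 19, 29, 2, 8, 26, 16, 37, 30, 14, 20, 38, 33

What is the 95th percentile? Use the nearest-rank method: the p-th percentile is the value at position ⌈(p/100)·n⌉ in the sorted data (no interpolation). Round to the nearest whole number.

Sorted: 2, 4, 8, 10, 13, 14, 16, 19, 20, 26, 27, 29, 30, 31, 33, 37, 38.
n = 17.
Position = ⌈95/100 · 17⌉ = ⌈16.15⌉ = 17.
The value at rank 17 is 38.

38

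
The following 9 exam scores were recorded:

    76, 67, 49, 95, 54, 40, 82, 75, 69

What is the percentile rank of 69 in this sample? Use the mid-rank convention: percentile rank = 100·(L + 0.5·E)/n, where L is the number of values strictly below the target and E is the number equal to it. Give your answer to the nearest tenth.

50.0

Sorted: 40, 49, 54, 67, 69, 75, 76, 82, 95.
Count below 69: L = 4; count equal: E = 1; n = 9.
Percentile rank = 100·(4 + 0.5·1)/9 = 100·4.5/9 = 50.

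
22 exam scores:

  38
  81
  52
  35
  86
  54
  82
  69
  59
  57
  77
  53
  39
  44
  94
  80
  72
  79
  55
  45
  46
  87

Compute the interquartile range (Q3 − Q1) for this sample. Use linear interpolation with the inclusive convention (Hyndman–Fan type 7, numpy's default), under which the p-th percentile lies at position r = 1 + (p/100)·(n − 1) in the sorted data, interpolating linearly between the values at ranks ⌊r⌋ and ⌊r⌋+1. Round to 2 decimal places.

Sorted: 35, 38, 39, 44, 45, 46, 52, 53, 54, 55, 57, 59, 69, 72, 77, 79, 80, 81, 82, 86, 87, 94.
n = 22.
P25: r = 6.25; ranks 6–7 are 46, 52; interpolating gives 47.5.
P75: r = 16.75; ranks 16–17 are 79, 80; interpolating gives 79.75.
Difference: 79.75 − 47.5 = 32.25.

32.25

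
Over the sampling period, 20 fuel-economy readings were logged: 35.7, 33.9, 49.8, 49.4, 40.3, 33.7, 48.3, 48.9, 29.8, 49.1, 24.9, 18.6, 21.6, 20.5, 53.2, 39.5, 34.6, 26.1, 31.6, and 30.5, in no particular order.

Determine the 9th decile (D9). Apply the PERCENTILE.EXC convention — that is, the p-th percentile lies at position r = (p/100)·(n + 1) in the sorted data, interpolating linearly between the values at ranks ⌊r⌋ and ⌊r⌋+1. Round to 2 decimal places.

49.76

Sorted: 18.6, 20.5, 21.6, 24.9, 26.1, 29.8, 30.5, 31.6, 33.7, 33.9, 34.6, 35.7, 39.5, 40.3, 48.3, 48.9, 49.1, 49.4, 49.8, 53.2.
n = 20.
r = (90/100)·(20 + 1) = 18.9.
Rank 18 is 49.4 and rank 19 is 49.8.
Interpolate: 49.4 + 0.9·(49.8 − 49.4) = 49.4 + 0.9·0.4 = 49.76.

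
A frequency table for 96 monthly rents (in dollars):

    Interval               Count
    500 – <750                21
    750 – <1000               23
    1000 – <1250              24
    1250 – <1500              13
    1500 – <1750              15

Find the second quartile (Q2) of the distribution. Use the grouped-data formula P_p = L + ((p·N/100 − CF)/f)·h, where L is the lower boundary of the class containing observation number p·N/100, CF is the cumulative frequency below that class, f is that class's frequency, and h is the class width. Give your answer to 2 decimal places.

N = 96; target position k = 50/100 · 96 = 48.
Cumulative frequencies: 21, 44, 68, 81, 96.
Observation 48 falls in the class 1000 – <1250.
L = 1000, CF = 44, f = 24, h = 250.
P50 = 1000 + ((48 − 44)/24)·250 = 1000 + 41.6667 = 1041.67.

1041.67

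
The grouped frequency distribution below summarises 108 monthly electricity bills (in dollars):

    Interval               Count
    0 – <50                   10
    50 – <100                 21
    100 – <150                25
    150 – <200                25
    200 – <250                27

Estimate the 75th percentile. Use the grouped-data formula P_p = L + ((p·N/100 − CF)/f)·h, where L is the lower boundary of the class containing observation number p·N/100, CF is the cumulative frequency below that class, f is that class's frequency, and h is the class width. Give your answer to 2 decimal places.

200.00

N = 108; target position k = 75/100 · 108 = 81.
Cumulative frequencies: 10, 31, 56, 81, 108.
Observation 81 falls in the class 150 – <200.
L = 150, CF = 56, f = 25, h = 50.
P75 = 150 + ((81 − 56)/25)·50 = 150 + 50 = 200.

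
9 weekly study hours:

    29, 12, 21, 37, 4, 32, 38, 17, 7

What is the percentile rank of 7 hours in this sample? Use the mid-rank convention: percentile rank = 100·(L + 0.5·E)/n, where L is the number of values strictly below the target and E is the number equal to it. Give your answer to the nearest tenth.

16.7

Sorted: 4, 7, 12, 17, 21, 29, 32, 37, 38.
Count below 7: L = 1; count equal: E = 1; n = 9.
Percentile rank = 100·(1 + 0.5·1)/9 = 100·1.5/9 = 16.67.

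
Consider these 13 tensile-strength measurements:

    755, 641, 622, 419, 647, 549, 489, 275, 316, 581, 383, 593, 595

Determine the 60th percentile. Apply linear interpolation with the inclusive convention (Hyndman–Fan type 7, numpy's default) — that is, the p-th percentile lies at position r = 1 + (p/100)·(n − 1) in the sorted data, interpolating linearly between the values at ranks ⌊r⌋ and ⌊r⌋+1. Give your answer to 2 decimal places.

Sorted: 275, 316, 383, 419, 489, 549, 581, 593, 595, 622, 641, 647, 755.
n = 13.
r = 1 + (60/100)·(13 − 1) = 1 + 7.2 = 8.2.
Rank 8 is 593 and rank 9 is 595.
Interpolate: 593 + 0.2·(595 − 593) = 593 + 0.2·2 = 593.4.

593.40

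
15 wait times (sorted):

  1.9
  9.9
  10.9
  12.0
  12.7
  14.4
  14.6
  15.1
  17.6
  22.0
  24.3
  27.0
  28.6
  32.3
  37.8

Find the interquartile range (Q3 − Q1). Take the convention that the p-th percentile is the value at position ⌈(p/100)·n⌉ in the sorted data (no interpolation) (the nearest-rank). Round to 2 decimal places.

15.00

n = 15.
P25: rank ⌈25/100·15⌉ = 4 → 12.
P75: rank ⌈75/100·15⌉ = 12 → 27.
Difference: 27 − 12 = 15.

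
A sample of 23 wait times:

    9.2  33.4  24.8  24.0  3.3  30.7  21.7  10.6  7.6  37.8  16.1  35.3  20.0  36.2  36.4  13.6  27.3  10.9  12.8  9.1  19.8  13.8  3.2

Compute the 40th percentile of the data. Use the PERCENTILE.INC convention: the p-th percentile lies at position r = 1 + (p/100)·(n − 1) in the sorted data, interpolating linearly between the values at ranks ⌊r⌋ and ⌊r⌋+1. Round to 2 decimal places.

Sorted: 3.2, 3.3, 7.6, 9.1, 9.2, 10.6, 10.9, 12.8, 13.6, 13.8, 16.1, 19.8, 20.0, 21.7, 24.0, 24.8, 27.3, 30.7, 33.4, 35.3, 36.2, 36.4, 37.8.
n = 23.
r = 1 + (40/100)·(23 − 1) = 1 + 8.8 = 9.8.
Rank 9 is 13.6 and rank 10 is 13.8.
Interpolate: 13.6 + 0.8·(13.8 − 13.6) = 13.6 + 0.8·0.2 = 13.76.

13.76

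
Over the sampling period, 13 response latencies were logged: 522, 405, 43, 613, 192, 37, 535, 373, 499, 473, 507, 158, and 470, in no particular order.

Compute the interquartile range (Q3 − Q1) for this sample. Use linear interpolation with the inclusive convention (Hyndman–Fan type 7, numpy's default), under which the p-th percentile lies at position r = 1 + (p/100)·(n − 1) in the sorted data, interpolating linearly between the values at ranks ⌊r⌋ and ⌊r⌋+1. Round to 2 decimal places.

315.00

Sorted: 37, 43, 158, 192, 373, 405, 470, 473, 499, 507, 522, 535, 613.
n = 13.
P25: r = 4 (integer) → 192.
P75: r = 10 (integer) → 507.
Difference: 507 − 192 = 315.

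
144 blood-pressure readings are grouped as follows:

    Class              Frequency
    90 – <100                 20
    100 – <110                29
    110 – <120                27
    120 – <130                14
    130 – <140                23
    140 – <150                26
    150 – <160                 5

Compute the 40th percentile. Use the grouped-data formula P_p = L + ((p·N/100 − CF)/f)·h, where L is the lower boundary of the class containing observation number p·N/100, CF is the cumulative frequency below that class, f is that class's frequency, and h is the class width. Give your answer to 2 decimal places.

N = 144; target position k = 40/100 · 144 = 57.6.
Cumulative frequencies: 20, 49, 76, 90, 113, 139, 144.
Observation 57.6 falls in the class 110 – <120.
L = 110, CF = 49, f = 27, h = 10.
P40 = 110 + ((57.6 − 49)/27)·10 = 110 + 3.18519 = 113.185.

113.19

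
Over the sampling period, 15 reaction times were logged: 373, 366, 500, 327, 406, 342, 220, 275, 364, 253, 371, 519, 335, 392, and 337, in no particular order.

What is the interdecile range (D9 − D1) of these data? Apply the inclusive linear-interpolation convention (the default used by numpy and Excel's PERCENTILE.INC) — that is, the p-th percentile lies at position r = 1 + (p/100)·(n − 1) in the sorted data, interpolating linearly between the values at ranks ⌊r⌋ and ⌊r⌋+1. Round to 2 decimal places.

200.60

Sorted: 220, 253, 275, 327, 335, 337, 342, 364, 366, 371, 373, 392, 406, 500, 519.
n = 15.
P10: r = 2.4; ranks 2–3 are 253, 275; interpolating gives 261.8.
P90: r = 13.6; ranks 13–14 are 406, 500; interpolating gives 462.4.
Difference: 462.4 − 261.8 = 200.6.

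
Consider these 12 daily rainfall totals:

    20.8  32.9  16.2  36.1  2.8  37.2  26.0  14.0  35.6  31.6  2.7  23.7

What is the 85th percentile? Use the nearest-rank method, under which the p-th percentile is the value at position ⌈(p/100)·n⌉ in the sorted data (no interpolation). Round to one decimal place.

Sorted: 2.7, 2.8, 14.0, 16.2, 20.8, 23.7, 26.0, 31.6, 32.9, 35.6, 36.1, 37.2.
n = 12.
Position = ⌈85/100 · 12⌉ = ⌈10.2⌉ = 11.
The value at rank 11 is 36.1.

36.1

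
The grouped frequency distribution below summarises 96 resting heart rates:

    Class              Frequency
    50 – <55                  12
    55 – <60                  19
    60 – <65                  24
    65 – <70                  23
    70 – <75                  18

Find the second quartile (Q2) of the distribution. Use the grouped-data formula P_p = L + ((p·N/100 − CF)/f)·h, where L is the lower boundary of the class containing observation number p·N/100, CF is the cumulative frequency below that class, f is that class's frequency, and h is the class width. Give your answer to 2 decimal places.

N = 96; target position k = 50/100 · 96 = 48.
Cumulative frequencies: 12, 31, 55, 78, 96.
Observation 48 falls in the class 60 – <65.
L = 60, CF = 31, f = 24, h = 5.
P50 = 60 + ((48 − 31)/24)·5 = 60 + 3.54167 = 63.5417.

63.54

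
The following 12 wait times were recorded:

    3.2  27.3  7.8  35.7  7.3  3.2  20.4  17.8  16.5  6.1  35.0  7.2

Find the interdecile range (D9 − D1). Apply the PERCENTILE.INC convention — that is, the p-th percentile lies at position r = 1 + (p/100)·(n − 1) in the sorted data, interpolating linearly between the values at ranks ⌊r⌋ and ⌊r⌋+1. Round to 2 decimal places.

30.74

Sorted: 3.2, 3.2, 6.1, 7.2, 7.3, 7.8, 16.5, 17.8, 20.4, 27.3, 35.0, 35.7.
n = 12.
P10: r = 2.1; ranks 2–3 are 3.2, 6.1; interpolating gives 3.49.
P90: r = 10.9; ranks 10–11 are 27.3, 35.0; interpolating gives 34.23.
Difference: 34.23 − 3.49 = 30.74.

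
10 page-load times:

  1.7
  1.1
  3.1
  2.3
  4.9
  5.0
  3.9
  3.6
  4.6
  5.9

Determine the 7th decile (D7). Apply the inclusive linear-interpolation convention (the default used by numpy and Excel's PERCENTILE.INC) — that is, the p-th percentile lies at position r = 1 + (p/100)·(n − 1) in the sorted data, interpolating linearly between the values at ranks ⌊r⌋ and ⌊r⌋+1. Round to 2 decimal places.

4.69

Sorted: 1.1, 1.7, 2.3, 3.1, 3.6, 3.9, 4.6, 4.9, 5.0, 5.9.
n = 10.
r = 1 + (70/100)·(10 − 1) = 1 + 6.3 = 7.3.
Rank 7 is 4.6 and rank 8 is 4.9.
Interpolate: 4.6 + 0.3·(4.9 − 4.6) = 4.6 + 0.3·0.3 = 4.69.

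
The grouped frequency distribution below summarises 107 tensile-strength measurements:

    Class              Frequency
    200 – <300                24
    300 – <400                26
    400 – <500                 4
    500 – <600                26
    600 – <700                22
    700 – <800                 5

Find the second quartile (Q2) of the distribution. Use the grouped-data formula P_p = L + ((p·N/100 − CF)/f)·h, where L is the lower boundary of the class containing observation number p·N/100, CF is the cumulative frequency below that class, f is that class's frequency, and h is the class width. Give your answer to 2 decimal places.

N = 107; target position k = 50/100 · 107 = 53.5.
Cumulative frequencies: 24, 50, 54, 80, 102, 107.
Observation 53.5 falls in the class 400 – <500.
L = 400, CF = 50, f = 4, h = 100.
P50 = 400 + ((53.5 − 50)/4)·100 = 400 + 87.5 = 487.5.

487.50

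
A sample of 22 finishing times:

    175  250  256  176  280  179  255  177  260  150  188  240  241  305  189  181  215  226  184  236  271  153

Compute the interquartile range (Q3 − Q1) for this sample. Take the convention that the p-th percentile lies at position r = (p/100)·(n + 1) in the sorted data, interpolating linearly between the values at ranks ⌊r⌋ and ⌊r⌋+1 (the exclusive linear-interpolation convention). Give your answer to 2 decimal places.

Sorted: 150, 153, 175, 176, 177, 179, 181, 184, 188, 189, 215, 226, 236, 240, 241, 250, 255, 256, 260, 271, 280, 305.
n = 22.
P25: r = 5.75; ranks 5–6 are 177, 179; interpolating gives 178.5.
P75: r = 17.25; ranks 17–18 are 255, 256; interpolating gives 255.25.
Difference: 255.25 − 178.5 = 76.75.

76.75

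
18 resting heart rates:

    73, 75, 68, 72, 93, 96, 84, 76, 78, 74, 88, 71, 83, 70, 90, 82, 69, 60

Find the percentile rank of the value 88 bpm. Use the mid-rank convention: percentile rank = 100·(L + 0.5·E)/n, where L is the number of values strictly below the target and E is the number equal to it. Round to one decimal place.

80.6

Sorted: 60, 68, 69, 70, 71, 72, 73, 74, 75, 76, 78, 82, 83, 84, 88, 90, 93, 96.
Count below 88: L = 14; count equal: E = 1; n = 18.
Percentile rank = 100·(14 + 0.5·1)/18 = 100·14.5/18 = 80.56.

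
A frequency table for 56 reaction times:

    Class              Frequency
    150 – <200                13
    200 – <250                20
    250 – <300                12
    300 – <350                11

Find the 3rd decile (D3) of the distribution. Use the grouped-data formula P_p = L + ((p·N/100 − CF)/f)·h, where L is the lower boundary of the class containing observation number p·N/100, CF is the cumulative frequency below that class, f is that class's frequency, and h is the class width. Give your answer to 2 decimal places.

209.50

N = 56; target position k = 30/100 · 56 = 16.8.
Cumulative frequencies: 13, 33, 45, 56.
Observation 16.8 falls in the class 200 – <250.
L = 200, CF = 13, f = 20, h = 50.
P30 = 200 + ((16.8 − 13)/20)·50 = 200 + 9.5 = 209.5.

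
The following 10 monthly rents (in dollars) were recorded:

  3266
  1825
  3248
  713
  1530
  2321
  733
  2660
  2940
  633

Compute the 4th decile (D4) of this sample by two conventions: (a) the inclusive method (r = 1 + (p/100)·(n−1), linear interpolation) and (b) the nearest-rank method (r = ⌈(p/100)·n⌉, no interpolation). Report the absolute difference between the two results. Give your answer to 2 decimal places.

177.00

Sorted: 633, 713, 733, 1530, 1825, 2321, 2660, 2940, 3248, 3266.
n = 10.
(a) r = 4.6; between ranks 4 (1530) and 5 (1825): 1707.
(b) the nearest-rank method: rank 4 → 1530.
|1707 − 1530| = 177.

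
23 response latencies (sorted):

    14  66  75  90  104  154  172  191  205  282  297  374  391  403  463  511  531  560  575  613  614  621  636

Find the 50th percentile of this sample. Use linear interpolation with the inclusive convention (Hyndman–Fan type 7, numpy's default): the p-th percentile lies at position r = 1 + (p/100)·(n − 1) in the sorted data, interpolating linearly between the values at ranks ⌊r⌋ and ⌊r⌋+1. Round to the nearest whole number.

374

n = 23.
r = 1 + (50/100)·(23 − 1) = 1 + 11 = 12.
r is an integer, so P50 is the value at rank 12: 374.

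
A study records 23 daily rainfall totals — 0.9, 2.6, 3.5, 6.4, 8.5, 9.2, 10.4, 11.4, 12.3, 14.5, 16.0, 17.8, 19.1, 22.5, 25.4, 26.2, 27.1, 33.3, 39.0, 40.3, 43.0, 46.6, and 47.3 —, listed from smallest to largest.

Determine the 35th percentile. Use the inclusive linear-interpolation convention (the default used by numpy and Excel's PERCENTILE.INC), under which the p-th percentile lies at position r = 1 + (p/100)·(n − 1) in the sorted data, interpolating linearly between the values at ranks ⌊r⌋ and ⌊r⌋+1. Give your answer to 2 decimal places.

12.03

n = 23.
r = 1 + (35/100)·(23 − 1) = 1 + 7.7 = 8.7.
Rank 8 is 11.4 and rank 9 is 12.3.
Interpolate: 11.4 + 0.7·(12.3 − 11.4) = 11.4 + 0.7·0.9 = 12.03.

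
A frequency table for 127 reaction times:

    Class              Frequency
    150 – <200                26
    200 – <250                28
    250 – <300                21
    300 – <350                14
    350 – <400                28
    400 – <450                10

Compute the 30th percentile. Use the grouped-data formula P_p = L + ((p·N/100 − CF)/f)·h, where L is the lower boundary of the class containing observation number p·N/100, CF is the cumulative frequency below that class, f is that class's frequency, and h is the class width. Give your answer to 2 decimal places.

N = 127; target position k = 30/100 · 127 = 38.1.
Cumulative frequencies: 26, 54, 75, 89, 117, 127.
Observation 38.1 falls in the class 200 – <250.
L = 200, CF = 26, f = 28, h = 50.
P30 = 200 + ((38.1 − 26)/28)·50 = 200 + 21.6071 = 221.607.

221.61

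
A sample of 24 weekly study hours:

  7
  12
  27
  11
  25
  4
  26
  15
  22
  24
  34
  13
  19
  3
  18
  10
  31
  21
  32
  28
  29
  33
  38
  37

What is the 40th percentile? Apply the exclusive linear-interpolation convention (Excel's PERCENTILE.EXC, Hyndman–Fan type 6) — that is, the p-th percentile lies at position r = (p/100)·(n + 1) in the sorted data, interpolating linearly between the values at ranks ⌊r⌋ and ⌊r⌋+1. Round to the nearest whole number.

19

Sorted: 3, 4, 7, 10, 11, 12, 13, 15, 18, 19, 21, 22, 24, 25, 26, 27, 28, 29, 31, 32, 33, 34, 37, 38.
n = 24.
r = (40/100)·(24 + 1) = 10.
r is an integer, so P40 is the value at rank 10: 19.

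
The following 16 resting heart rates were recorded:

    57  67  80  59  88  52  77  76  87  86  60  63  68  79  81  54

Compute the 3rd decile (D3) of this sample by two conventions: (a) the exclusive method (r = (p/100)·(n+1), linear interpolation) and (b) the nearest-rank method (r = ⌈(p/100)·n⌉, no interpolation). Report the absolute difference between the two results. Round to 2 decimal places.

0.30

Sorted: 52, 54, 57, 59, 60, 63, 67, 68, 76, 77, 79, 80, 81, 86, 87, 88.
n = 16.
(a) r = 5.1; between ranks 5 (60) and 6 (63): 60.3.
(b) the nearest-rank method: rank 5 → 60.
|60.3 − 60| = 0.3.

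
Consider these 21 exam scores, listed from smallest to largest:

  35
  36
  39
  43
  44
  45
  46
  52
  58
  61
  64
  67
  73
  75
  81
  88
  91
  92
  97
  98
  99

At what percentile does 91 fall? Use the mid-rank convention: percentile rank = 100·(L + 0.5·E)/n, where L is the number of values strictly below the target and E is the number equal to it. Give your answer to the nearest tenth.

78.6

Count below 91: L = 16; count equal: E = 1; n = 21.
Percentile rank = 100·(16 + 0.5·1)/21 = 100·16.5/21 = 78.57.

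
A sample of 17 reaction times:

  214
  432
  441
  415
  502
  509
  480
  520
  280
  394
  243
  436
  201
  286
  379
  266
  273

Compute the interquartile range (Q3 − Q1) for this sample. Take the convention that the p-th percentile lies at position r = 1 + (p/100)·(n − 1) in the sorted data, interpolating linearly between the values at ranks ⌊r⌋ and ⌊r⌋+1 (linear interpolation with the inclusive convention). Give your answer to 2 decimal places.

Sorted: 201, 214, 243, 266, 273, 280, 286, 379, 394, 415, 432, 436, 441, 480, 502, 509, 520.
n = 17.
P25: r = 5 (integer) → 273.
P75: r = 13 (integer) → 441.
Difference: 441 − 273 = 168.

168.00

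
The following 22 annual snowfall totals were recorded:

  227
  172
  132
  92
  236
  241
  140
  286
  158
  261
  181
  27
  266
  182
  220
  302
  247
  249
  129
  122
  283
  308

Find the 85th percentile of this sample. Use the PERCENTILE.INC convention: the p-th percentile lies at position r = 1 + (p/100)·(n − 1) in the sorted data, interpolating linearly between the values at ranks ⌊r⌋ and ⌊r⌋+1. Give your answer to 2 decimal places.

Sorted: 27, 92, 122, 129, 132, 140, 158, 172, 181, 182, 220, 227, 236, 241, 247, 249, 261, 266, 283, 286, 302, 308.
n = 22.
r = 1 + (85/100)·(22 − 1) = 1 + 17.85 = 18.85.
Rank 18 is 266 and rank 19 is 283.
Interpolate: 266 + 0.85·(283 − 266) = 266 + 0.85·17 = 280.45.

280.45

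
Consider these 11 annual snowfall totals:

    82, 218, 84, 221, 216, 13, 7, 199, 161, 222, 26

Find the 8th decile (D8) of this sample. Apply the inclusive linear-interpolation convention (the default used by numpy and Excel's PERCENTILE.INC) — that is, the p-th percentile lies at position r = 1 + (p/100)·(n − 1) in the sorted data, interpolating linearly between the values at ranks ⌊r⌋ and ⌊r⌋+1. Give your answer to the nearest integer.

Sorted: 7, 13, 26, 82, 84, 161, 199, 216, 218, 221, 222.
n = 11.
r = 1 + (80/100)·(11 − 1) = 1 + 8 = 9.
r is an integer, so P80 is the value at rank 9: 218.

218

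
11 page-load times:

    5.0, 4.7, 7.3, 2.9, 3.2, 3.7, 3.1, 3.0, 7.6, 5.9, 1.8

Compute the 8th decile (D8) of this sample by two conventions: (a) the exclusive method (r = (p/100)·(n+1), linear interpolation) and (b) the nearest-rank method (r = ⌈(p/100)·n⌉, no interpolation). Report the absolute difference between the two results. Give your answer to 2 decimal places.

0.84

Sorted: 1.8, 2.9, 3.0, 3.1, 3.2, 3.7, 4.7, 5.0, 5.9, 7.3, 7.6.
n = 11.
(a) r = 9.6; between ranks 9 (5.9) and 10 (7.3): 6.74.
(b) the nearest-rank method: rank 9 → 5.9.
|6.74 − 5.9| = 0.84.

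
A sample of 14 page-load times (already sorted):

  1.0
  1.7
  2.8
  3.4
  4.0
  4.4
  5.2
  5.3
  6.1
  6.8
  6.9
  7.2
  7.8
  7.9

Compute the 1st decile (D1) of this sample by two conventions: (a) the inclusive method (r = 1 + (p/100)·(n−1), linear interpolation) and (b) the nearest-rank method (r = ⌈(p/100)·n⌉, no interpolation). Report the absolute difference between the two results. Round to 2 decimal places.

n = 14.
(a) r = 2.3; between ranks 2 (1.7) and 3 (2.8): 2.03.
(b) the nearest-rank method: rank 2 → 1.7.
|2.03 − 1.7| = 0.33.

0.33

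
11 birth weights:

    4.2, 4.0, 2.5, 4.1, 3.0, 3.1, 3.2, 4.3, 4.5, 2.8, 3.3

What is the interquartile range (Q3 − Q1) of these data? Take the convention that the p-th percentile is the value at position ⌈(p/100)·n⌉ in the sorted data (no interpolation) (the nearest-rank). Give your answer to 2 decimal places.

Sorted: 2.5, 2.8, 3.0, 3.1, 3.2, 3.3, 4.0, 4.1, 4.2, 4.3, 4.5.
n = 11.
P25: rank ⌈25/100·11⌉ = 3 → 3.
P75: rank ⌈75/100·11⌉ = 9 → 4.2.
Difference: 4.2 − 3 = 1.2.

1.20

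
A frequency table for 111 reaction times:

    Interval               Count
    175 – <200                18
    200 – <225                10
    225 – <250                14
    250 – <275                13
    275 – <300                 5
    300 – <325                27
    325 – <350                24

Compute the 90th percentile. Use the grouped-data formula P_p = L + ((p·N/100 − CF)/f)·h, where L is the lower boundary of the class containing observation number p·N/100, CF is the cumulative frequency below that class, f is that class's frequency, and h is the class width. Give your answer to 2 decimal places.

338.44

N = 111; target position k = 90/100 · 111 = 99.9.
Cumulative frequencies: 18, 28, 42, 55, 60, 87, 111.
Observation 99.9 falls in the class 325 – <350.
L = 325, CF = 87, f = 24, h = 25.
P90 = 325 + ((99.9 − 87)/24)·25 = 325 + 13.4375 = 338.438.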